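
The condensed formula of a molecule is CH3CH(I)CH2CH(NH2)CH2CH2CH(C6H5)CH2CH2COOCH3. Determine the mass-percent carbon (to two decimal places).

50.63%

Atom tally by fragment:
  CH3 → C:1 H:3
  CH(I) → C:1 H:1 I:1
  CH2 → C:1 H:2
  CH(NH2) → C:1 H:3 N:1
  CH2 → C:1 H:2
  CH2 → C:1 H:2
  CH(C6H5) → C:7 H:6
  CH2 → C:1 H:2
  CH2COOCH3 → C:3 H:5 O:2
Element totals:
  C: 17
  H: 26
  I: 1
  N: 1
  O: 2
Molecular formula: C17H26INO2.
Molar mass = 403.304 g/mol.
Mass from C: 17 × 12.011 = 204.187 g/mol.
%C = 204.187 / 403.304 × 100 = 50.63%.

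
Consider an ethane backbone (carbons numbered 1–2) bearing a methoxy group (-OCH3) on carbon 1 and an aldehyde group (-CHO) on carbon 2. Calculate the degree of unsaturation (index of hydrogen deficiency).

Atom tally by fragment:
  CH3OCH2 → C:2 H:5 O:1
  CH2CHO → C:2 H:3 O:1
Element totals:
  C: 4
  H: 8
  O: 2
Molecular formula: C4H8O2.
DoU = (2C + 2 + N − H − X) / 2 = (2·4 + 2 + 0 − 8 − 0) / 2 = 1.

1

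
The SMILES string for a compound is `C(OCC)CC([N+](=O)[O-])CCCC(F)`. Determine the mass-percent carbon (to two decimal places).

Atom tally by fragment:
  C2H5OCH2 → C:3 H:7 O:1
  CH2 → C:1 H:2
  CH(NO2) → C:1 H:1 N:1 O:2
  CH2 → C:1 H:2
  CH2 → C:1 H:2
  CH2 → C:1 H:2
  CH2F → C:1 H:2 F:1
Element totals:
  C: 9
  H: 18
  F: 1
  N: 1
  O: 3
Molecular formula: C9H18FNO3.
Molar mass = 207.245 g/mol.
Mass from C: 9 × 12.011 = 108.099 g/mol.
%C = 108.099 / 207.245 × 100 = 52.16%.

52.16%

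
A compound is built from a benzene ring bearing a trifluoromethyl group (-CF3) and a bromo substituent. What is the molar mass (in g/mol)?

225.01 g/mol

Atom tally by fragment:
  benzene ring core → C:6 H:6
  (− 2 ring H displaced by substituents)
  + CF3 → C:1 F:3
  + Br → Br:1
Element totals:
  C: 7
  H: 4
  Br: 1
  F: 3
Molecular formula: C7H4BrF3.
  M = 7(12.011) + 4(1.008) + 79.904 + 3(18.998)
    = 84.077 + 4.032 + 79.904 + 56.994 = 225.007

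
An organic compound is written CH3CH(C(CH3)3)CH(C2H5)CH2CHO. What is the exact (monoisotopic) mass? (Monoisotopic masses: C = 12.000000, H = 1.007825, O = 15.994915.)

170.1671

Element totals:
  C: 11
  H: 22
  O: 1
Molecular formula: C11H22O.
  M = 11(12.0) + 22(1.007825) + 15.994915
    = 132.000000 + 22.172150 + 15.994915 = 170.167065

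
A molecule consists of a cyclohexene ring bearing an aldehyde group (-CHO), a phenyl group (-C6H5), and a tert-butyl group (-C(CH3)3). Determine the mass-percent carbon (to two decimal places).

84.25%

Atom tally by fragment:
  cyclohexene ring core → C:6 H:10
  (− 3 ring H displaced by substituents)
  + CHO → C:1 H:1 O:1
  + C6H5 → C:6 H:5
  + C(CH3)3 → C:4 H:9
Element totals:
  C: 17
  H: 22
  O: 1
Molecular formula: C17H22O.
Molar mass = 242.362 g/mol.
Mass from C: 17 × 12.011 = 204.187 g/mol.
%C = 204.187 / 242.362 × 100 = 84.25%.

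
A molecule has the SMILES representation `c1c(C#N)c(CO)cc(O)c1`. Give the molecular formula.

C8H7NO2

Atom tally by fragment:
  benzene ring core → C:6 H:6
  (− 3 ring H displaced by substituents)
  + CN → C:1 N:1
  + CH2OH → C:1 H:3 O:1
  + OH → O:1 H:1
Element totals:
  C: 8
  H: 7
  N: 1
  O: 2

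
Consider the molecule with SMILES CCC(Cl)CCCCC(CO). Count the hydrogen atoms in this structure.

Atom tally by fragment:
  CH3 → C:1 H:3
  CH2 → C:1 H:2
  CH(Cl) → C:1 H:1 Cl:1
  CH2 → C:1 H:2
  CH2 → C:1 H:2
  CH2 → C:1 H:2
  CH2 → C:1 H:2
  CH2CH2OH → C:2 H:5 O:1
Element totals:
  C: 9
  H: 19
  Cl: 1
  O: 1

19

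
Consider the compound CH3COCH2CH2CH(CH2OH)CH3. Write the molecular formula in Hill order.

C7H14O2

Element totals:
  C: 7
  H: 14
  O: 2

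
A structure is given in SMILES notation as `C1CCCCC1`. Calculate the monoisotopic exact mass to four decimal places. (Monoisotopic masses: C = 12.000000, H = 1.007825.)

84.0939

Atom tally by fragment:
  cyclohexane ring core → C:6 H:12
Element totals:
  C: 6
  H: 12
Molecular formula: C6H12.
  M = 6(12.0) + 12(1.007825)
    = 72.000000 + 12.093900 = 84.093900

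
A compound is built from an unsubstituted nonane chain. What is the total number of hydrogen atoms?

Atom tally by fragment:
  CH3 → C:1 H:3
  CH2 → C:1 H:2
  CH2 → C:1 H:2
  CH2 → C:1 H:2
  CH2 → C:1 H:2
  CH2 → C:1 H:2
  CH2 → C:1 H:2
  CH2 → C:1 H:2
  CH3 → C:1 H:3
Element totals:
  C: 9
  H: 20

20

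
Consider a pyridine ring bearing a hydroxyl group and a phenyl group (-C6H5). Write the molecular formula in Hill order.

Atom tally by fragment:
  pyridine ring core → C:5 H:5 N:1
  (− 2 ring H displaced by substituents)
  + OH → O:1 H:1
  + C6H5 → C:6 H:5
Element totals:
  C: 11
  H: 9
  N: 1
  O: 1

C11H9NO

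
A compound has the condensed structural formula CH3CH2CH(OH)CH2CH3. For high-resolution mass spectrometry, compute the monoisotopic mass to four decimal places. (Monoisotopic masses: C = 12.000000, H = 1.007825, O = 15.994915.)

Atom tally by fragment:
  CH3 → C:1 H:3
  CH2 → C:1 H:2
  CH(OH) → C:1 H:2 O:1
  CH2 → C:1 H:2
  CH3 → C:1 H:3
Element totals:
  C: 5
  H: 12
  O: 1
Molecular formula: C5H12O.
  M = 5(12.0) + 12(1.007825) + 15.994915
    = 60.000000 + 12.093900 + 15.994915 = 88.088815

88.0888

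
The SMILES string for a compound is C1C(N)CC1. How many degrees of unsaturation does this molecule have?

1

Atom tally by fragment:
  cyclobutane ring core → C:4 H:8
  (− 1 ring H displaced by substituents)
  + NH2 → N:1 H:2
Element totals:
  C: 4
  H: 9
  N: 1
Molecular formula: C4H9N.
DoU = (2C + 2 + N − H − X) / 2 = (2·4 + 2 + 1 − 9 − 0) / 2 = 1.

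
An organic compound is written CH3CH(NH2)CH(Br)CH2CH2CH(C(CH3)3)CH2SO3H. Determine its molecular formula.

Element totals:
  C: 11
  H: 24
  Br: 1
  N: 1
  O: 3
  S: 1

C11H24BrNO3S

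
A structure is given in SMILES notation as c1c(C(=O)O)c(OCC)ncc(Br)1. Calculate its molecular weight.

246.06 g/mol

Atom tally by fragment:
  pyridine ring core → C:5 H:5 N:1
  (− 3 ring H displaced by substituents)
  + COOH → C:1 H:1 O:2
  + OC2H5 → C:2 H:5 O:1
  + Br → Br:1
Element totals:
  C: 8
  H: 8
  Br: 1
  N: 1
  O: 3
Molecular formula: C8H8BrNO3.
  M = 8(12.011) + 8(1.008) + 79.904 + 14.007 + 3(15.999)
    = 96.088 + 8.064 + 79.904 + 14.007 + 47.997 = 246.060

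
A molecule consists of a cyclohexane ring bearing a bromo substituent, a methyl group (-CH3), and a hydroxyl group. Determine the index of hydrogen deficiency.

1

Atom tally by fragment:
  cyclohexane ring core → C:6 H:12
  (− 3 ring H displaced by substituents)
  + Br → Br:1
  + CH3 → C:1 H:3
  + OH → O:1 H:1
Element totals:
  C: 7
  H: 13
  Br: 1
  O: 1
Molecular formula: C7H13BrO.
DoU = (2C + 2 + N − H − X) / 2 = (2·7 + 2 + 0 − 13 − 1) / 2 = 1.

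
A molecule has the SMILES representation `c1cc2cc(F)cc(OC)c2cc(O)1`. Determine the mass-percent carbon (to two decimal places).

68.75%

Atom tally by fragment:
  naphthalene ring system core → C:10 H:8
  (− 3 ring H displaced by substituents)
  + F → F:1
  + OCH3 → C:1 H:3 O:1
  + OH → O:1 H:1
Element totals:
  C: 11
  H: 9
  F: 1
  O: 2
Molecular formula: C11H9FO2.
Molar mass = 192.189 g/mol.
Mass from C: 11 × 12.011 = 132.121 g/mol.
%C = 132.121 / 192.189 × 100 = 68.75%.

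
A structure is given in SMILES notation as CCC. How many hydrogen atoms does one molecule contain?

8

Atom tally by fragment:
  CH3 → C:1 H:3
  CH2 → C:1 H:2
  CH3 → C:1 H:3
Element totals:
  C: 3
  H: 8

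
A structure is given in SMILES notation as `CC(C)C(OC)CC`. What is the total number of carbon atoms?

7

Atom tally by fragment:
  CH3 → C:1 H:3
  CH(CH3) → C:2 H:4
  CH(OCH3) → C:2 H:4 O:1
  CH2 → C:1 H:2
  CH3 → C:1 H:3
Element totals:
  C: 7
  H: 16
  O: 1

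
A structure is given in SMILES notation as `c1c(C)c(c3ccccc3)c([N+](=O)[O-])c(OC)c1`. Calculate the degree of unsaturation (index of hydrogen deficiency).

9

Atom tally by fragment:
  benzene ring core → C:6 H:6
  (− 4 ring H displaced by substituents)
  + CH3 → C:1 H:3
  + C6H5 → C:6 H:5
  + NO2 → N:1 O:2
  + OCH3 → C:1 H:3 O:1
Element totals:
  C: 14
  H: 13
  N: 1
  O: 3
Molecular formula: C14H13NO3.
DoU = (2C + 2 + N − H − X) / 2 = (2·14 + 2 + 1 − 13 − 0) / 2 = 9.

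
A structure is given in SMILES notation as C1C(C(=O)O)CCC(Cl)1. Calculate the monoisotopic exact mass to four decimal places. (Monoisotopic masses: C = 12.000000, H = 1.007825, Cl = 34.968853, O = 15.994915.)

148.0291

Atom tally by fragment:
  cyclopentane ring core → C:5 H:10
  (− 2 ring H displaced by substituents)
  + COOH → C:1 H:1 O:2
  + Cl → Cl:1
Element totals:
  C: 6
  H: 9
  Cl: 1
  O: 2
Molecular formula: C6H9ClO2.
  M = 6(12.0) + 9(1.007825) + 34.968853 + 2(15.994915)
    = 72.000000 + 9.070425 + 34.968853 + 31.989830 = 148.029108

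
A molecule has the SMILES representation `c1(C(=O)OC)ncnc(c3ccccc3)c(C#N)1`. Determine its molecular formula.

C13H9N3O2

Atom tally by fragment:
  pyrimidine ring core → C:4 H:4 N:2
  (− 3 ring H displaced by substituents)
  + COOCH3 → C:2 H:3 O:2
  + C6H5 → C:6 H:5
  + CN → C:1 N:1
Element totals:
  C: 13
  H: 9
  N: 3
  O: 2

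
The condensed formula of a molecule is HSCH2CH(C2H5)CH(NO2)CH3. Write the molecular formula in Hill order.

Atom tally by fragment:
  HSCH2 → C:1 H:3 S:1
  CH(C2H5) → C:3 H:6
  CH(NO2) → C:1 H:1 N:1 O:2
  CH3 → C:1 H:3
Element totals:
  C: 6
  H: 13
  N: 1
  O: 2
  S: 1

C6H13NO2S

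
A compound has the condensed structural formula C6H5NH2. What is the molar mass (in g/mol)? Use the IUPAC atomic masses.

93.13 g/mol

Element totals:
  C: 6
  H: 7
  N: 1
Molecular formula: C6H7N.
  M = 6(12.011) + 7(1.008) + 14.007
    = 72.066 + 7.056 + 14.007 = 93.129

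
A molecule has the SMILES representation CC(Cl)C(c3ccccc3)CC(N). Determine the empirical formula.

C11H16ClN

Atom tally by fragment:
  CH3 → C:1 H:3
  CH(Cl) → C:1 H:1 Cl:1
  CH(C6H5) → C:7 H:6
  CH2 → C:1 H:2
  CH2NH2 → C:1 H:4 N:1
Element totals:
  C: 11
  H: 16
  Cl: 1
  N: 1
Molecular formula: C11H16ClN.
gcd of subscripts (11, 1, 16, 1) = 1, so the empirical formula equals the molecular formula.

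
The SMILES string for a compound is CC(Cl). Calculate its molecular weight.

64.51 g/mol

Atom tally by fragment:
  CH3 → C:1 H:3
  CH2Cl → C:1 H:2 Cl:1
Element totals:
  C: 2
  H: 5
  Cl: 1
Molecular formula: C2H5Cl.
  M = 2(12.011) + 5(1.008) + 35.45
    = 24.022 + 5.040 + 35.450 = 64.512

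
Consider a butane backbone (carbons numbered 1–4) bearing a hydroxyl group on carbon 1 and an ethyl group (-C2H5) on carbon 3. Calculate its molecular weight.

Atom tally by fragment:
  HOCH2 → C:1 H:3 O:1
  CH2 → C:1 H:2
  CH(C2H5) → C:3 H:6
  CH3 → C:1 H:3
Element totals:
  C: 6
  H: 14
  O: 1
Molecular formula: C6H14O.
  M = 6(12.011) + 14(1.008) + 15.999
    = 72.066 + 14.112 + 15.999 = 102.177

102.18 g/mol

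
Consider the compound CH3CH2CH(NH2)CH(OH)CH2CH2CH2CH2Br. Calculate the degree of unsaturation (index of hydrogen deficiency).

0

Atom tally by fragment:
  CH3 → C:1 H:3
  CH2 → C:1 H:2
  CH(NH2) → C:1 H:3 N:1
  CH(OH) → C:1 H:2 O:1
  CH2 → C:1 H:2
  CH2 → C:1 H:2
  CH2 → C:1 H:2
  CH2Br → C:1 H:2 Br:1
Element totals:
  C: 8
  H: 18
  Br: 1
  N: 1
  O: 1
Molecular formula: C8H18BrNO.
DoU = (2C + 2 + N − H − X) / 2 = (2·8 + 2 + 1 − 18 − 1) / 2 = 0.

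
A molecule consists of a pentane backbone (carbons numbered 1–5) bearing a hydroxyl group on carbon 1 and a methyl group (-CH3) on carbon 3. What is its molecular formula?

C6H14O

Atom tally by fragment:
  HOCH2 → C:1 H:3 O:1
  CH2 → C:1 H:2
  CH(CH3) → C:2 H:4
  CH2 → C:1 H:2
  CH3 → C:1 H:3
Element totals:
  C: 6
  H: 14
  O: 1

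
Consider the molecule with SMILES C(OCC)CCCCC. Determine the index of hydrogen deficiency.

0

Atom tally by fragment:
  C2H5OCH2 → C:3 H:7 O:1
  CH2 → C:1 H:2
  CH2 → C:1 H:2
  CH2 → C:1 H:2
  CH2 → C:1 H:2
  CH3 → C:1 H:3
Element totals:
  C: 8
  H: 18
  O: 1
Molecular formula: C8H18O.
DoU = (2C + 2 + N − H − X) / 2 = (2·8 + 2 + 0 − 18 − 0) / 2 = 0.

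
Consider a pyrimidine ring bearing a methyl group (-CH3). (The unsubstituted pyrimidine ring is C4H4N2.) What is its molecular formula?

C5H6N2

Atom tally by fragment:
  pyrimidine ring core → C:4 H:4 N:2
  (− 1 ring H displaced by substituents)
  + CH3 → C:1 H:3
Element totals:
  C: 5
  H: 6
  N: 2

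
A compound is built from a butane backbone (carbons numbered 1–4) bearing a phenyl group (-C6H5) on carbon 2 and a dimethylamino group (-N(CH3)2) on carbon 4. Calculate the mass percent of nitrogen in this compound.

7.90%

Atom tally by fragment:
  CH3 → C:1 H:3
  CH(C6H5) → C:7 H:6
  CH2 → C:1 H:2
  CH2N(CH3)2 → C:3 H:8 N:1
Element totals:
  C: 12
  H: 19
  N: 1
Molecular formula: C12H19N.
Molar mass = 177.291 g/mol.
Mass from N: 1 × 14.007 = 14.007 g/mol.
%N = 14.007 / 177.291 × 100 = 7.90%.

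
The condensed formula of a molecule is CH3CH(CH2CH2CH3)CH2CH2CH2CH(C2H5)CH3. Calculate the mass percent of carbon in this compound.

84.61%

Atom tally by fragment:
  CH3 → C:1 H:3
  CH(CH2CH2CH3) → C:4 H:8
  CH2 → C:1 H:2
  CH2 → C:1 H:2
  CH2 → C:1 H:2
  CH(C2H5) → C:3 H:6
  CH3 → C:1 H:3
Element totals:
  C: 12
  H: 26
Molecular formula: C12H26.
Molar mass = 170.340 g/mol.
Mass from C: 12 × 12.011 = 144.132 g/mol.
%C = 144.132 / 170.340 × 100 = 84.61%.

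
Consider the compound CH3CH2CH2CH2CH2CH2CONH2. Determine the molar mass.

129.20 g/mol

Element totals:
  C: 7
  H: 15
  N: 1
  O: 1
Molecular formula: C7H15NO.
  M = 7(12.011) + 15(1.008) + 14.007 + 15.999
    = 84.077 + 15.120 + 14.007 + 15.999 = 129.203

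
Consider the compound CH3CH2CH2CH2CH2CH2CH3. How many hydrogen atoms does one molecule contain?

16

Atom tally by fragment:
  CH3 → C:1 H:3
  CH2 → C:1 H:2
  CH2 → C:1 H:2
  CH2 → C:1 H:2
  CH2 → C:1 H:2
  CH2 → C:1 H:2
  CH3 → C:1 H:3
Element totals:
  C: 7
  H: 16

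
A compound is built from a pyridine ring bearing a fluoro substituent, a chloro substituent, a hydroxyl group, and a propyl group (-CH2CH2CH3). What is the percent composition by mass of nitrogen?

7.39%

Atom tally by fragment:
  pyridine ring core → C:5 H:5 N:1
  (− 4 ring H displaced by substituents)
  + F → F:1
  + Cl → Cl:1
  + OH → O:1 H:1
  + CH2CH2CH3 → C:3 H:7
Element totals:
  C: 8
  H: 9
  Cl: 1
  F: 1
  N: 1
  O: 1
Molecular formula: C8H9ClFNO.
Molar mass = 189.614 g/mol.
Mass from N: 1 × 14.007 = 14.007 g/mol.
%N = 14.007 / 189.614 × 100 = 7.39%.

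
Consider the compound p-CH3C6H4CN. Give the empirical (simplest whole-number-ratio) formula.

C8H7N

Element totals:
  C: 8
  H: 7
  N: 1
Molecular formula: C8H7N.
gcd of subscripts (8, 7, 1) = 1, so the empirical formula equals the molecular formula.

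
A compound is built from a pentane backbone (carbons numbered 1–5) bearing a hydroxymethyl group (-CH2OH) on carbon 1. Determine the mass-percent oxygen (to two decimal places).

Atom tally by fragment:
  HOCH2CH2 → C:2 H:5 O:1
  CH2 → C:1 H:2
  CH2 → C:1 H:2
  CH2 → C:1 H:2
  CH3 → C:1 H:3
Element totals:
  C: 6
  H: 14
  O: 1
Molecular formula: C6H14O.
Molar mass = 102.177 g/mol.
Mass from O: 1 × 15.999 = 15.999 g/mol.
%O = 15.999 / 102.177 × 100 = 15.66%.

15.66%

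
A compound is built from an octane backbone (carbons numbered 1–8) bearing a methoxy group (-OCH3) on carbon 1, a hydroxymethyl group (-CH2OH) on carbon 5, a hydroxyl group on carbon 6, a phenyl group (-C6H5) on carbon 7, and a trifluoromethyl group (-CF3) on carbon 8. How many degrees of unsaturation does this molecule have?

4

Atom tally by fragment:
  CH3OCH2 → C:2 H:5 O:1
  CH2 → C:1 H:2
  CH2 → C:1 H:2
  CH2 → C:1 H:2
  CH(CH2OH) → C:2 H:4 O:1
  CH(OH) → C:1 H:2 O:1
  CH(C6H5) → C:7 H:6
  CH2CF3 → C:2 H:2 F:3
Element totals:
  C: 17
  H: 25
  F: 3
  O: 3
Molecular formula: C17H25F3O3.
DoU = (2C + 2 + N − H − X) / 2 = (2·17 + 2 + 0 − 25 − 3) / 2 = 4.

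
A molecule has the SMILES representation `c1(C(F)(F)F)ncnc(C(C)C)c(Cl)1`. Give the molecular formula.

Atom tally by fragment:
  pyrimidine ring core → C:4 H:4 N:2
  (− 3 ring H displaced by substituents)
  + CF3 → C:1 F:3
  + CH(CH3)2 → C:3 H:7
  + Cl → Cl:1
Element totals:
  C: 8
  H: 8
  Cl: 1
  F: 3
  N: 2

C8H8ClF3N2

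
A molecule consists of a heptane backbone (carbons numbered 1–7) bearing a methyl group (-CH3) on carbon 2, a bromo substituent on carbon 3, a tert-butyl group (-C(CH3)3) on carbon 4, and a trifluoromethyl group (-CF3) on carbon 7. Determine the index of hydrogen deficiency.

0

Atom tally by fragment:
  CH3 → C:1 H:3
  CH(CH3) → C:2 H:4
  CH(Br) → C:1 H:1 Br:1
  CH(C(CH3)3) → C:5 H:10
  CH2 → C:1 H:2
  CH2 → C:1 H:2
  CH2CF3 → C:2 H:2 F:3
Element totals:
  C: 13
  H: 24
  Br: 1
  F: 3
Molecular formula: C13H24BrF3.
DoU = (2C + 2 + N − H − X) / 2 = (2·13 + 2 + 0 − 24 − 4) / 2 = 0.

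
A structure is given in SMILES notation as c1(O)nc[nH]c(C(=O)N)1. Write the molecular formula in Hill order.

C4H5N3O2

Atom tally by fragment:
  imidazole ring core → C:3 H:4 N:2
  (− 2 ring H displaced by substituents)
  + OH → O:1 H:1
  + CONH2 → C:1 H:2 O:1 N:1
Element totals:
  C: 4
  H: 5
  N: 3
  O: 2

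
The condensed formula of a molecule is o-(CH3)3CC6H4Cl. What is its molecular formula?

C10H13Cl

Element totals:
  C: 10
  H: 13
  Cl: 1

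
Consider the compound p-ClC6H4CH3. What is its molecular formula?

Element totals:
  C: 7
  H: 7
  Cl: 1

C7H7Cl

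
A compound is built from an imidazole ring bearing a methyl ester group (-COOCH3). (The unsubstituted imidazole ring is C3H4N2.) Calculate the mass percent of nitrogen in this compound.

Atom tally by fragment:
  imidazole ring core → C:3 H:4 N:2
  (− 1 ring H displaced by substituents)
  + COOCH3 → C:2 H:3 O:2
Element totals:
  C: 5
  H: 6
  N: 2
  O: 2
Molecular formula: C5H6N2O2.
Molar mass = 126.115 g/mol.
Mass from N: 2 × 14.007 = 28.014 g/mol.
%N = 28.014 / 126.115 × 100 = 22.21%.

22.21%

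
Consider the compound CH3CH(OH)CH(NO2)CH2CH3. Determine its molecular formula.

C5H11NO3

Element totals:
  C: 5
  H: 11
  N: 1
  O: 3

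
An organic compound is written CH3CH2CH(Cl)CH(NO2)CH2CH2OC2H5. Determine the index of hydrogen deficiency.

1

Element totals:
  C: 8
  H: 16
  Cl: 1
  N: 1
  O: 3
Molecular formula: C8H16ClNO3.
DoU = (2C + 2 + N − H − X) / 2 = (2·8 + 2 + 1 − 16 − 1) / 2 = 1.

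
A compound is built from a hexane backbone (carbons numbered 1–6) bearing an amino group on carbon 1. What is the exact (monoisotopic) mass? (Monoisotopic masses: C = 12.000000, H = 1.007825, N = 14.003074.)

Atom tally by fragment:
  H2NCH2 → C:1 H:4 N:1
  CH2 → C:1 H:2
  CH2 → C:1 H:2
  CH2 → C:1 H:2
  CH2 → C:1 H:2
  CH3 → C:1 H:3
Element totals:
  C: 6
  H: 15
  N: 1
Molecular formula: C6H15N.
  M = 6(12.0) + 15(1.007825) + 14.003074
    = 72.000000 + 15.117375 + 14.003074 = 101.120449

101.1204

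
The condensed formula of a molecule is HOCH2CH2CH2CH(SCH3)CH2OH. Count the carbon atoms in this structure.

6

Element totals:
  C: 6
  H: 14
  O: 2
  S: 1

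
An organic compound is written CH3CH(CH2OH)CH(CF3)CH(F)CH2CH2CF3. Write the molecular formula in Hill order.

C9H13F7O

Atom tally by fragment:
  CH3 → C:1 H:3
  CH(CH2OH) → C:2 H:4 O:1
  CH(CF3) → C:2 H:1 F:3
  CH(F) → C:1 H:1 F:1
  CH2 → C:1 H:2
  CH2CF3 → C:2 H:2 F:3
Element totals:
  C: 9
  H: 13
  F: 7
  O: 1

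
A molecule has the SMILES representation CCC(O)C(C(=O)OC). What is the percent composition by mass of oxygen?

36.32%

Atom tally by fragment:
  CH3 → C:1 H:3
  CH2 → C:1 H:2
  CH(OH) → C:1 H:2 O:1
  CH2COOCH3 → C:3 H:5 O:2
Element totals:
  C: 6
  H: 12
  O: 3
Molecular formula: C6H12O3.
Molar mass = 132.159 g/mol.
Mass from O: 3 × 15.999 = 47.997 g/mol.
%O = 47.997 / 132.159 × 100 = 36.32%.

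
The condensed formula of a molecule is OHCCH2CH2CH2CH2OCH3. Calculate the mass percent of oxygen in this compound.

Element totals:
  C: 6
  H: 12
  O: 2
Molecular formula: C6H12O2.
Molar mass = 116.160 g/mol.
Mass from O: 2 × 15.999 = 31.998 g/mol.
%O = 31.998 / 116.160 × 100 = 27.55%.

27.55%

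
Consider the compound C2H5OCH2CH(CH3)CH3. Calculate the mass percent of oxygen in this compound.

Atom tally by fragment:
  C2H5OCH2 → C:3 H:7 O:1
  CH(CH3) → C:2 H:4
  CH3 → C:1 H:3
Element totals:
  C: 6
  H: 14
  O: 1
Molecular formula: C6H14O.
Molar mass = 102.177 g/mol.
Mass from O: 1 × 15.999 = 15.999 g/mol.
%O = 15.999 / 102.177 × 100 = 15.66%.

15.66%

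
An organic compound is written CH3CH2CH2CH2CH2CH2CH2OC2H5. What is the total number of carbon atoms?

9

Atom tally by fragment:
  CH3 → C:1 H:3
  CH2 → C:1 H:2
  CH2 → C:1 H:2
  CH2 → C:1 H:2
  CH2 → C:1 H:2
  CH2 → C:1 H:2
  CH2OC2H5 → C:3 H:7 O:1
Element totals:
  C: 9
  H: 20
  O: 1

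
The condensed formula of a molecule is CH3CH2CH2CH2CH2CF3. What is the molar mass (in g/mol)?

Element totals:
  C: 6
  H: 11
  F: 3
Molecular formula: C6H11F3.
  M = 6(12.011) + 11(1.008) + 3(18.998)
    = 72.066 + 11.088 + 56.994 = 140.148

140.15 g/mol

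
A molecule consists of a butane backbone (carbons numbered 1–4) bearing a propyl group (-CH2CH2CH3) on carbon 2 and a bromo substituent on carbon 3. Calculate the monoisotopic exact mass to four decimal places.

178.0357

Atom tally by fragment:
  CH3 → C:1 H:3
  CH(CH2CH2CH3) → C:4 H:8
  CH(Br) → C:1 H:1 Br:1
  CH3 → C:1 H:3
Element totals:
  C: 7
  H: 15
  Br: 1
Molecular formula: C7H15Br.
  M = 7(12.0) + 15(1.007825) + 78.918338
    = 84.000000 + 15.117375 + 78.918338 = 178.035713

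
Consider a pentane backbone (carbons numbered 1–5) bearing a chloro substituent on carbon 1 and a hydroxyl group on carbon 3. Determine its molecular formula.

Atom tally by fragment:
  ClCH2 → C:1 H:2 Cl:1
  CH2 → C:1 H:2
  CH(OH) → C:1 H:2 O:1
  CH2 → C:1 H:2
  CH3 → C:1 H:3
Element totals:
  C: 5
  H: 11
  Cl: 1
  O: 1

C5H11ClO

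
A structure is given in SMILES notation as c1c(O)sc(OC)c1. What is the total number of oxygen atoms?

Atom tally by fragment:
  thiophene ring core → C:4 H:4 S:1
  (− 2 ring H displaced by substituents)
  + OH → O:1 H:1
  + OCH3 → C:1 H:3 O:1
Element totals:
  C: 5
  H: 6
  O: 2
  S: 1

2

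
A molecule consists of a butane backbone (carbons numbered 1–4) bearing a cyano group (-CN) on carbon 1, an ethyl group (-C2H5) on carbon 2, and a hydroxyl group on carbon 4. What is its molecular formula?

Atom tally by fragment:
  NCCH2 → C:2 H:2 N:1
  CH(C2H5) → C:3 H:6
  CH2 → C:1 H:2
  CH2OH → C:1 H:3 O:1
Element totals:
  C: 7
  H: 13
  N: 1
  O: 1

C7H13NO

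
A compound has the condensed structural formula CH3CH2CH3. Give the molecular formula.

C3H8

Element totals:
  C: 3
  H: 8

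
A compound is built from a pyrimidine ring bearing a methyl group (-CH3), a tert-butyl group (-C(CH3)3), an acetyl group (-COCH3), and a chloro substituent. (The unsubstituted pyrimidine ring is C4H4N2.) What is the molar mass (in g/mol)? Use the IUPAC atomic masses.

226.70 g/mol

Atom tally by fragment:
  pyrimidine ring core → C:4 H:4 N:2
  (− 4 ring H displaced by substituents)
  + CH3 → C:1 H:3
  + C(CH3)3 → C:4 H:9
  + COCH3 → C:2 H:3 O:1
  + Cl → Cl:1
Element totals:
  C: 11
  H: 15
  Cl: 1
  N: 2
  O: 1
Molecular formula: C11H15ClN2O.
  M = 11(12.011) + 15(1.008) + 35.45 + 2(14.007) + 15.999
    = 132.121 + 15.120 + 35.450 + 28.014 + 15.999 = 226.704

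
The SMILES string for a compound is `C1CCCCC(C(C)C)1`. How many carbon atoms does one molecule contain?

9

Atom tally by fragment:
  cyclohexane ring core → C:6 H:12
  (− 1 ring H displaced by substituents)
  + CH(CH3)2 → C:3 H:7
Element totals:
  C: 9
  H: 18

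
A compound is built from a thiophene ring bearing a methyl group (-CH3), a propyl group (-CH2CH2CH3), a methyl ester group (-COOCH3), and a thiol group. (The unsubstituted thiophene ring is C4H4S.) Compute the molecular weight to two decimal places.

Atom tally by fragment:
  thiophene ring core → C:4 H:4 S:1
  (− 4 ring H displaced by substituents)
  + CH3 → C:1 H:3
  + CH2CH2CH3 → C:3 H:7
  + COOCH3 → C:2 H:3 O:2
  + SH → S:1 H:1
Element totals:
  C: 10
  H: 14
  O: 2
  S: 2
Molecular formula: C10H14O2S2.
  M = 10(12.011) + 14(1.008) + 2(15.999) + 2(32.06)
    = 120.110 + 14.112 + 31.998 + 64.120 = 230.340

230.34 g/mol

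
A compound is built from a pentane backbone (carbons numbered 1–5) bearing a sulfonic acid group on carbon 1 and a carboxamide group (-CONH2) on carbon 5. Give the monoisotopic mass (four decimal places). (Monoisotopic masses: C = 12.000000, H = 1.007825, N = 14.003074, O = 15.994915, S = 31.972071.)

Atom tally by fragment:
  HO3SCH2 → C:1 H:3 S:1 O:3
  CH2 → C:1 H:2
  CH2 → C:1 H:2
  CH2 → C:1 H:2
  CH2CONH2 → C:2 H:4 O:1 N:1
Element totals:
  C: 6
  H: 13
  N: 1
  O: 4
  S: 1
Molecular formula: C6H13NO4S.
  M = 6(12.0) + 13(1.007825) + 14.003074 + 4(15.994915) + 31.972071
    = 72.000000 + 13.101725 + 14.003074 + 63.979660 + 31.972071 = 195.056530

195.0565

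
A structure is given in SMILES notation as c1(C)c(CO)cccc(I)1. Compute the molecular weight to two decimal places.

Atom tally by fragment:
  benzene ring core → C:6 H:6
  (− 3 ring H displaced by substituents)
  + CH3 → C:1 H:3
  + CH2OH → C:1 H:3 O:1
  + I → I:1
Element totals:
  C: 8
  H: 9
  I: 1
  O: 1
Molecular formula: C8H9IO.
  M = 8(12.011) + 9(1.008) + 126.904 + 15.999
    = 96.088 + 9.072 + 126.904 + 15.999 = 248.063

248.06 g/mol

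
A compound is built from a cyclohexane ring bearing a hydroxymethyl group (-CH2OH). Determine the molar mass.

Atom tally by fragment:
  cyclohexane ring core → C:6 H:12
  (− 1 ring H displaced by substituents)
  + CH2OH → C:1 H:3 O:1
Element totals:
  C: 7
  H: 14
  O: 1
Molecular formula: C7H14O.
  M = 7(12.011) + 14(1.008) + 15.999
    = 84.077 + 14.112 + 15.999 = 114.188

114.19 g/mol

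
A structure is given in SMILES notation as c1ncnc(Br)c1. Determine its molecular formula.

Atom tally by fragment:
  pyrimidine ring core → C:4 H:4 N:2
  (− 1 ring H displaced by substituents)
  + Br → Br:1
Element totals:
  C: 4
  H: 3
  Br: 1
  N: 2

C4H3BrN2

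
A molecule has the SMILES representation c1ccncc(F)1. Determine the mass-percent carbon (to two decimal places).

Atom tally by fragment:
  pyridine ring core → C:5 H:5 N:1
  (− 1 ring H displaced by substituents)
  + F → F:1
Element totals:
  C: 5
  H: 4
  F: 1
  N: 1
Molecular formula: C5H4FN.
Molar mass = 97.092 g/mol.
Mass from C: 5 × 12.011 = 60.055 g/mol.
%C = 60.055 / 97.092 × 100 = 61.85%.

61.85%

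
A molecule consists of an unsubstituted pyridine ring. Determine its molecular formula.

C5H5N

Atom tally by fragment:
  pyridine ring core → C:5 H:5 N:1
Element totals:
  C: 5
  H: 5
  N: 1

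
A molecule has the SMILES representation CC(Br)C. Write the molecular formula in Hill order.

Atom tally by fragment:
  CH3 → C:1 H:3
  CH(Br) → C:1 H:1 Br:1
  CH3 → C:1 H:3
Element totals:
  C: 3
  H: 7
  Br: 1

C3H7Br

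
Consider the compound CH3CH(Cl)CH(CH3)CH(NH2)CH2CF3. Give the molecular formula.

C7H13ClF3N

Element totals:
  C: 7
  H: 13
  Cl: 1
  F: 3
  N: 1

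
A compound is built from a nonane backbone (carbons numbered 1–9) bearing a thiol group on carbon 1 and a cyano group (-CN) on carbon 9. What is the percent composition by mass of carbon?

Atom tally by fragment:
  HSCH2 → C:1 H:3 S:1
  CH2 → C:1 H:2
  CH2 → C:1 H:2
  CH2 → C:1 H:2
  CH2 → C:1 H:2
  CH2 → C:1 H:2
  CH2 → C:1 H:2
  CH2 → C:1 H:2
  CH2CN → C:2 H:2 N:1
Element totals:
  C: 10
  H: 19
  N: 1
  S: 1
Molecular formula: C10H19NS.
Molar mass = 185.329 g/mol.
Mass from C: 10 × 12.011 = 120.110 g/mol.
%C = 120.110 / 185.329 × 100 = 64.81%.

64.81%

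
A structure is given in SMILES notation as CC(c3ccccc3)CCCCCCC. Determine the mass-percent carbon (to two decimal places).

88.16%

Atom tally by fragment:
  CH3 → C:1 H:3
  CH(C6H5) → C:7 H:6
  CH2 → C:1 H:2
  CH2 → C:1 H:2
  CH2 → C:1 H:2
  CH2 → C:1 H:2
  CH2 → C:1 H:2
  CH2 → C:1 H:2
  CH3 → C:1 H:3
Element totals:
  C: 15
  H: 24
Molecular formula: C15H24.
Molar mass = 204.357 g/mol.
Mass from C: 15 × 12.011 = 180.165 g/mol.
%C = 180.165 / 204.357 × 100 = 88.16%.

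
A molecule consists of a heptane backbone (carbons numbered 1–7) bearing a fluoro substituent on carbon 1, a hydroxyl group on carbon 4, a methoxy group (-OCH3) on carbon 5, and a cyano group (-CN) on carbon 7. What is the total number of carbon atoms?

9

Atom tally by fragment:
  FCH2 → C:1 H:2 F:1
  CH2 → C:1 H:2
  CH2 → C:1 H:2
  CH(OH) → C:1 H:2 O:1
  CH(OCH3) → C:2 H:4 O:1
  CH2 → C:1 H:2
  CH2CN → C:2 H:2 N:1
Element totals:
  C: 9
  H: 16
  F: 1
  N: 1
  O: 2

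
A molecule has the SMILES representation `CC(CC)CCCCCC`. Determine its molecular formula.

Atom tally by fragment:
  CH3 → C:1 H:3
  CH(C2H5) → C:3 H:6
  CH2 → C:1 H:2
  CH2 → C:1 H:2
  CH2 → C:1 H:2
  CH2 → C:1 H:2
  CH2 → C:1 H:2
  CH3 → C:1 H:3
Element totals:
  C: 10
  H: 22

C10H22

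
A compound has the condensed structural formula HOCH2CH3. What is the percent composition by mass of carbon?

52.14%

Element totals:
  C: 2
  H: 6
  O: 1
Molecular formula: C2H6O.
Molar mass = 46.069 g/mol.
Mass from C: 2 × 12.011 = 24.022 g/mol.
%C = 24.022 / 46.069 × 100 = 52.14%.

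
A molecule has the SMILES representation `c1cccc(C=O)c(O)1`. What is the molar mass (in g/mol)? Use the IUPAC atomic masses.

Atom tally by fragment:
  benzene ring core → C:6 H:6
  (− 2 ring H displaced by substituents)
  + CHO → C:1 H:1 O:1
  + OH → O:1 H:1
Element totals:
  C: 7
  H: 6
  O: 2
Molecular formula: C7H6O2.
  M = 7(12.011) + 6(1.008) + 2(15.999)
    = 84.077 + 6.048 + 31.998 = 122.123

122.12 g/mol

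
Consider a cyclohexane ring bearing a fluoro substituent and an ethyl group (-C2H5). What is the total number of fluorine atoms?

Atom tally by fragment:
  cyclohexane ring core → C:6 H:12
  (− 2 ring H displaced by substituents)
  + F → F:1
  + C2H5 → C:2 H:5
Element totals:
  C: 8
  H: 15
  F: 1

1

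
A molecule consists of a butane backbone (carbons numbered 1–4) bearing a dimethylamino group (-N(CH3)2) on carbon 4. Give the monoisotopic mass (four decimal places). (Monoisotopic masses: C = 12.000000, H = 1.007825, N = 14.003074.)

101.1204

Atom tally by fragment:
  CH3 → C:1 H:3
  CH2 → C:1 H:2
  CH2 → C:1 H:2
  CH2N(CH3)2 → C:3 H:8 N:1
Element totals:
  C: 6
  H: 15
  N: 1
Molecular formula: C6H15N.
  M = 6(12.0) + 15(1.007825) + 14.003074
    = 72.000000 + 15.117375 + 14.003074 = 101.120449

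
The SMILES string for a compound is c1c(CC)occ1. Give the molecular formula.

C6H8O

Atom tally by fragment:
  furan ring core → C:4 H:4 O:1
  (− 1 ring H displaced by substituents)
  + C2H5 → C:2 H:5
Element totals:
  C: 6
  H: 8
  O: 1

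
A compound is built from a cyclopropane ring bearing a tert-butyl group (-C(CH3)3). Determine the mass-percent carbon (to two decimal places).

Atom tally by fragment:
  cyclopropane ring core → C:3 H:6
  (− 1 ring H displaced by substituents)
  + C(CH3)3 → C:4 H:9
Element totals:
  C: 7
  H: 14
Molecular formula: C7H14.
Molar mass = 98.189 g/mol.
Mass from C: 7 × 12.011 = 84.077 g/mol.
%C = 84.077 / 98.189 × 100 = 85.63%.

85.63%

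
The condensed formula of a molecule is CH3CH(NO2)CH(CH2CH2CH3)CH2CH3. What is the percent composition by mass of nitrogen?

8.80%

Atom tally by fragment:
  CH3 → C:1 H:3
  CH(NO2) → C:1 H:1 N:1 O:2
  CH(CH2CH2CH3) → C:4 H:8
  CH2 → C:1 H:2
  CH3 → C:1 H:3
Element totals:
  C: 8
  H: 17
  N: 1
  O: 2
Molecular formula: C8H17NO2.
Molar mass = 159.229 g/mol.
Mass from N: 1 × 14.007 = 14.007 g/mol.
%N = 14.007 / 159.229 × 100 = 8.80%.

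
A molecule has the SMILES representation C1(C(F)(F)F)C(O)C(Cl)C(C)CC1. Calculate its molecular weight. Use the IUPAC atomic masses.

216.63 g/mol

Atom tally by fragment:
  cyclohexane ring core → C:6 H:12
  (− 4 ring H displaced by substituents)
  + CF3 → C:1 F:3
  + OH → O:1 H:1
  + Cl → Cl:1
  + CH3 → C:1 H:3
Element totals:
  C: 8
  H: 12
  Cl: 1
  F: 3
  O: 1
Molecular formula: C8H12ClF3O.
  M = 8(12.011) + 12(1.008) + 35.45 + 3(18.998) + 15.999
    = 96.088 + 12.096 + 35.450 + 56.994 + 15.999 = 216.627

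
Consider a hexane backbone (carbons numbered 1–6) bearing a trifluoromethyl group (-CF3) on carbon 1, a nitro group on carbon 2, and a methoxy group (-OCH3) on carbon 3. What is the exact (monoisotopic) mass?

Atom tally by fragment:
  F3CCH2 → C:2 H:2 F:3
  CH(NO2) → C:1 H:1 N:1 O:2
  CH(OCH3) → C:2 H:4 O:1
  CH2 → C:1 H:2
  CH2 → C:1 H:2
  CH3 → C:1 H:3
Element totals:
  C: 8
  H: 14
  F: 3
  N: 1
  O: 3
Molecular formula: C8H14F3NO3.
  M = 8(12.0) + 14(1.007825) + 3(18.998403) + 14.003074 + 3(15.994915)
    = 96.000000 + 14.109550 + 56.995209 + 14.003074 + 47.984745 = 229.092578

229.0926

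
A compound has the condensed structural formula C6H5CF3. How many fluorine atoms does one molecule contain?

3

Element totals:
  C: 7
  H: 5
  F: 3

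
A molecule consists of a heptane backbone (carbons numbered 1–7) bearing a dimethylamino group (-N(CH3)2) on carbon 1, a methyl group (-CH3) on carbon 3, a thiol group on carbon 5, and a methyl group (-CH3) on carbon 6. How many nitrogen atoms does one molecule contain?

1

Atom tally by fragment:
  (CH3)2NCH2 → C:3 H:8 N:1
  CH2 → C:1 H:2
  CH(CH3) → C:2 H:4
  CH2 → C:1 H:2
  CH(SH) → C:1 H:2 S:1
  CH(CH3) → C:2 H:4
  CH3 → C:1 H:3
Element totals:
  C: 11
  H: 25
  N: 1
  S: 1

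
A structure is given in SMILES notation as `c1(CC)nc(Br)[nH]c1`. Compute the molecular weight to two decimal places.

Atom tally by fragment:
  imidazole ring core → C:3 H:4 N:2
  (− 2 ring H displaced by substituents)
  + C2H5 → C:2 H:5
  + Br → Br:1
Element totals:
  C: 5
  H: 7
  Br: 1
  N: 2
Molecular formula: C5H7BrN2.
  M = 5(12.011) + 7(1.008) + 79.904 + 2(14.007)
    = 60.055 + 7.056 + 79.904 + 28.014 = 175.029

175.03 g/mol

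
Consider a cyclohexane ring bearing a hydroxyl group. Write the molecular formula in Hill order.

Atom tally by fragment:
  cyclohexane ring core → C:6 H:12
  (− 1 ring H displaced by substituents)
  + OH → O:1 H:1
Element totals:
  C: 6
  H: 12
  O: 1

C6H12O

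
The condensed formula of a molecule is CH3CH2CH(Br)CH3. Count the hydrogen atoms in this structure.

9

Atom tally by fragment:
  CH3 → C:1 H:3
  CH2 → C:1 H:2
  CH(Br) → C:1 H:1 Br:1
  CH3 → C:1 H:3
Element totals:
  C: 4
  H: 9
  Br: 1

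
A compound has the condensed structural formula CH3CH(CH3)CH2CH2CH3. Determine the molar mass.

86.18 g/mol

Atom tally by fragment:
  CH3 → C:1 H:3
  CH(CH3) → C:2 H:4
  CH2 → C:1 H:2
  CH2 → C:1 H:2
  CH3 → C:1 H:3
Element totals:
  C: 6
  H: 14
Molecular formula: C6H14.
  M = 6(12.011) + 14(1.008)
    = 72.066 + 14.112 = 86.178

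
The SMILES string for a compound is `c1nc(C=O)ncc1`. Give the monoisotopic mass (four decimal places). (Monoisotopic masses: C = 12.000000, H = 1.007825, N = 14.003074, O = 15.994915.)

108.0324

Atom tally by fragment:
  pyrimidine ring core → C:4 H:4 N:2
  (− 1 ring H displaced by substituents)
  + CHO → C:1 H:1 O:1
Element totals:
  C: 5
  H: 4
  N: 2
  O: 1
Molecular formula: C5H4N2O.
  M = 5(12.0) + 4(1.007825) + 2(14.003074) + 15.994915
    = 60.000000 + 4.031300 + 28.006148 + 15.994915 = 108.032363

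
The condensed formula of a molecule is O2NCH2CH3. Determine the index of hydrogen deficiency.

1

Element totals:
  C: 2
  H: 5
  N: 1
  O: 2
Molecular formula: C2H5NO2.
DoU = (2C + 2 + N − H − X) / 2 = (2·2 + 2 + 1 − 5 − 0) / 2 = 1.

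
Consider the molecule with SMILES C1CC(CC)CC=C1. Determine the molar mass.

Atom tally by fragment:
  cyclohexene ring core → C:6 H:10
  (− 1 ring H displaced by substituents)
  + C2H5 → C:2 H:5
Element totals:
  C: 8
  H: 14
Molecular formula: C8H14.
  M = 8(12.011) + 14(1.008)
    = 96.088 + 14.112 = 110.200

110.20 g/mol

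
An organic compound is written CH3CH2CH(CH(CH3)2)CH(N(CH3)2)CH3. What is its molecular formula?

Atom tally by fragment:
  CH3 → C:1 H:3
  CH2 → C:1 H:2
  CH(CH(CH3)2) → C:4 H:8
  CH(N(CH3)2) → C:3 H:7 N:1
  CH3 → C:1 H:3
Element totals:
  C: 10
  H: 23
  N: 1

C10H23N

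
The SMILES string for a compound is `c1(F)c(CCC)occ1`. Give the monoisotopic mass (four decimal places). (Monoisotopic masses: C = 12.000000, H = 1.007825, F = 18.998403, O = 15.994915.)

128.0637

Atom tally by fragment:
  furan ring core → C:4 H:4 O:1
  (− 2 ring H displaced by substituents)
  + F → F:1
  + CH2CH2CH3 → C:3 H:7
Element totals:
  C: 7
  H: 9
  F: 1
  O: 1
Molecular formula: C7H9FO.
  M = 7(12.0) + 9(1.007825) + 18.998403 + 15.994915
    = 84.000000 + 9.070425 + 18.998403 + 15.994915 = 128.063743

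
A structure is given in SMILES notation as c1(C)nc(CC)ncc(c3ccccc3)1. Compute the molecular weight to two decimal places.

Atom tally by fragment:
  pyrimidine ring core → C:4 H:4 N:2
  (− 3 ring H displaced by substituents)
  + CH3 → C:1 H:3
  + C2H5 → C:2 H:5
  + C6H5 → C:6 H:5
Element totals:
  C: 13
  H: 14
  N: 2
Molecular formula: C13H14N2.
  M = 13(12.011) + 14(1.008) + 2(14.007)
    = 156.143 + 14.112 + 28.014 = 198.269

198.27 g/mol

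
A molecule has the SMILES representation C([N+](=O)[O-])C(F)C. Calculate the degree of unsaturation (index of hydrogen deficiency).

Atom tally by fragment:
  O2NCH2 → C:1 H:2 N:1 O:2
  CH(F) → C:1 H:1 F:1
  CH3 → C:1 H:3
Element totals:
  C: 3
  H: 6
  F: 1
  N: 1
  O: 2
Molecular formula: C3H6FNO2.
DoU = (2C + 2 + N − H − X) / 2 = (2·3 + 2 + 1 − 6 − 1) / 2 = 1.

1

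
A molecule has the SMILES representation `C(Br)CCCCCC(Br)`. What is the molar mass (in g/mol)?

Atom tally by fragment:
  BrCH2 → C:1 H:2 Br:1
  CH2 → C:1 H:2
  CH2 → C:1 H:2
  CH2 → C:1 H:2
  CH2 → C:1 H:2
  CH2 → C:1 H:2
  CH2Br → C:1 H:2 Br:1
Element totals:
  C: 7
  H: 14
  Br: 2
Molecular formula: C7H14Br2.
  M = 7(12.011) + 14(1.008) + 2(79.904)
    = 84.077 + 14.112 + 159.808 = 257.997

258.00 g/mol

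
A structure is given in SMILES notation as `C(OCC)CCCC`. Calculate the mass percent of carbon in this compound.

Atom tally by fragment:
  C2H5OCH2 → C:3 H:7 O:1
  CH2 → C:1 H:2
  CH2 → C:1 H:2
  CH2 → C:1 H:2
  CH3 → C:1 H:3
Element totals:
  C: 7
  H: 16
  O: 1
Molecular formula: C7H16O.
Molar mass = 116.204 g/mol.
Mass from C: 7 × 12.011 = 84.077 g/mol.
%C = 84.077 / 116.204 × 100 = 72.35%.

72.35%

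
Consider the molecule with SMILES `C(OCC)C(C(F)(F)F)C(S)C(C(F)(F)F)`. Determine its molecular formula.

Atom tally by fragment:
  C2H5OCH2 → C:3 H:7 O:1
  CH(CF3) → C:2 H:1 F:3
  CH(SH) → C:1 H:2 S:1
  CH2CF3 → C:2 H:2 F:3
Element totals:
  C: 8
  H: 12
  F: 6
  O: 1
  S: 1

C8H12F6OS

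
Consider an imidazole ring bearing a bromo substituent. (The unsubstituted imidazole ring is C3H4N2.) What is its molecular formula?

Atom tally by fragment:
  imidazole ring core → C:3 H:4 N:2
  (− 1 ring H displaced by substituents)
  + Br → Br:1
Element totals:
  C: 3
  H: 3
  Br: 1
  N: 2

C3H3BrN2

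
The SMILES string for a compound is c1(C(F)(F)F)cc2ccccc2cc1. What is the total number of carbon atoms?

Atom tally by fragment:
  naphthalene ring system core → C:10 H:8
  (− 1 ring H displaced by substituents)
  + CF3 → C:1 F:3
Element totals:
  C: 11
  H: 7
  F: 3

11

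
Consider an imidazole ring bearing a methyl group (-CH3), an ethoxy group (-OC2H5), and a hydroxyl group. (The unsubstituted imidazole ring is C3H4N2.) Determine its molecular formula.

Atom tally by fragment:
  imidazole ring core → C:3 H:4 N:2
  (− 3 ring H displaced by substituents)
  + CH3 → C:1 H:3
  + OC2H5 → C:2 H:5 O:1
  + OH → O:1 H:1
Element totals:
  C: 6
  H: 10
  N: 2
  O: 2

C6H10N2O2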